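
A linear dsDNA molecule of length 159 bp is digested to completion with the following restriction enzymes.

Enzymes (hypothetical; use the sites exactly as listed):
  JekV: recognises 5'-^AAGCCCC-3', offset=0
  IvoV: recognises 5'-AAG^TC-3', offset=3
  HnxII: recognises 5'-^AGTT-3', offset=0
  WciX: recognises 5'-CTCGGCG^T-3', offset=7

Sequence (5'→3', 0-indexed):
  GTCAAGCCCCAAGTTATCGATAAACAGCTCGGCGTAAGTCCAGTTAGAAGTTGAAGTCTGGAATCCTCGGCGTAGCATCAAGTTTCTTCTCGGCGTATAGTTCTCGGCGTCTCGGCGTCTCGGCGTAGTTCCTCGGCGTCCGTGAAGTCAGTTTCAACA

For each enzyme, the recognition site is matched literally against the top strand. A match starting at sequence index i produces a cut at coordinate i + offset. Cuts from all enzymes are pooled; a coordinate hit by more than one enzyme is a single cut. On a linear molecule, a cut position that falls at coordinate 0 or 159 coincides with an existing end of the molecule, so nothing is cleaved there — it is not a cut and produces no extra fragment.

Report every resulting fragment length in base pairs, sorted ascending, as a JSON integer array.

Site scan:
  JekV AAGCCCC/0: at [3] ⇒ [3]
  IvoV AAGTC/3: at [35, 53, 144] ⇒ [38, 56, 147]
  HnxII AGTT/0: at [11, 41, 48, 80, 98, 126, 149] ⇒ [11, 41, 48, 80, 98, 126, 149]
  WciX CTCGGCGT/7: at [27, 65, 88, 102, 110, 118, 131] ⇒ [34, 72, 95, 109, 117, 125, 138]

Pooled cuts: [3, 11, 34, 38, 41, 48, 56, 72, 80, 95, 98, 109, 117, 125, 126, 138, 147, 149]

Fragments:
  [0,3): 3 bp
  [3,11): 8 bp
  [11,34): 23 bp
  [34,38): 4 bp
  [38,41): 3 bp
  [41,48): 7 bp
  [48,56): 8 bp
  [56,72): 16 bp
  [72,80): 8 bp
  [80,95): 15 bp
  [95,98): 3 bp
  [98,109): 11 bp
  [109,117): 8 bp
  [117,125): 8 bp
  [125,126): 1 bp
  [126,138): 12 bp
  [138,147): 9 bp
  [147,149): 2 bp
  [149,159): 10 bp

[1,2,3,3,3,4,7,8,8,8,8,8,9,10,11,12,15,16,23]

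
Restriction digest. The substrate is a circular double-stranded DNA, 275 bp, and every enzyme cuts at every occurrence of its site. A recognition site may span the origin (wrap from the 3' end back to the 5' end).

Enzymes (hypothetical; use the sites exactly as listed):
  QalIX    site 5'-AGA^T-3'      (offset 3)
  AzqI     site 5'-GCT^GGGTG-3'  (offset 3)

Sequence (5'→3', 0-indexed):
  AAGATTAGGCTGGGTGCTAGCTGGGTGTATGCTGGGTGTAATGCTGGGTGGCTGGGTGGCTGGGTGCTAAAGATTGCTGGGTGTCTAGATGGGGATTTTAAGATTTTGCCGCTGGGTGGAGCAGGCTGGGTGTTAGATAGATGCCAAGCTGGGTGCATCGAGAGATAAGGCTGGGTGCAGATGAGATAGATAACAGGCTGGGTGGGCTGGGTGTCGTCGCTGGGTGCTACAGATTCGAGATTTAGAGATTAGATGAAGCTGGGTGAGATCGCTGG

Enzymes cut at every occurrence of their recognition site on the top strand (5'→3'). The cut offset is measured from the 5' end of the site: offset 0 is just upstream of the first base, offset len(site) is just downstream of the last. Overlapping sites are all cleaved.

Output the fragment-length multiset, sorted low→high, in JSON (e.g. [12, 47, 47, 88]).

Scan for sites:
  QalIX AGAT/3: at [1, 70, 86, 100, 134, 138, 162, 178, 183, 187, 230, 237, 245, 250, 265] ⇒ [4, 73, 89, 103, 137, 141, 165, 181, 186, 190, 233, 240, 248, 253, 268]
  AzqI GCTGGGTG/3: at [8, 19, 30, 42, 50, 58, 75, 110, 124, 147, 169, 196, 205, 218, 257] ⇒ [11, 22, 33, 45, 53, 61, 78, 113, 127, 150, 172, 199, 208, 221, 260]

All cut coordinates (distinct, sorted): [4, 11, 22, 33, 45, 53, 61, 73, 78, 89, 103, 113, 127, 137, 141, 150, 165, 172, 181, 186, 190, 199, 208, 221, 233, 240, 248, 253, 260, 268]

Fragment lengths:
  4→11: 7 bp
  11→22: 11 bp
  22→33: 11 bp
  33→45: 12 bp
  45→53: 8 bp
  53→61: 8 bp
  61→73: 12 bp
  73→78: 5 bp
  78→89: 11 bp
  89→103: 14 bp
  103→113: 10 bp
  113→127: 14 bp
  127→137: 10 bp
  137→141: 4 bp
  141→150: 9 bp
  150→165: 15 bp
  165→172: 7 bp
  172→181: 9 bp
  181→186: 5 bp
  186→190: 4 bp
  190→199: 9 bp
  199→208: 9 bp
  208→221: 13 bp
  221→233: 12 bp
  233→240: 7 bp
  240→248: 8 bp
  248→253: 5 bp
  253→260: 7 bp
  260→268: 8 bp
  268→4 (wrap): 275-268+4 = 11 bp

[4,4,5,5,5,7,7,7,7,8,8,8,8,9,9,9,9,10,10,11,11,11,11,12,12,12,13,14,14,15]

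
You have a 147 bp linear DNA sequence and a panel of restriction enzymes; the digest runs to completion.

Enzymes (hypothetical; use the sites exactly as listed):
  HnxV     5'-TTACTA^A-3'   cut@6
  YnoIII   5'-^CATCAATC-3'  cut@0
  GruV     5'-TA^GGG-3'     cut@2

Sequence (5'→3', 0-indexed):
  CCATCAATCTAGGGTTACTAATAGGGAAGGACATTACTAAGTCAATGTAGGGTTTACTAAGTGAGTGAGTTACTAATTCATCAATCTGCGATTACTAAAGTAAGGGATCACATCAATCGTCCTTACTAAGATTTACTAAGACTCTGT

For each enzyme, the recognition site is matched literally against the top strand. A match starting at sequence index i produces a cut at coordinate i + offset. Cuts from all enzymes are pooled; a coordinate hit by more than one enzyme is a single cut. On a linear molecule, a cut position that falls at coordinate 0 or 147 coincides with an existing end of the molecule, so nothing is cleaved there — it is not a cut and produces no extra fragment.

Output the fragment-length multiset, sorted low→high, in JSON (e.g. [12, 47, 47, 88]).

[1,3,3,9,9,10,10,10,10,13,16,16,18,19]

Scan for sites:
  HnxV TTACTAA/6: at [14, 33, 53, 69, 91, 122, 132] ⇒ [20, 39, 59, 75, 97, 128, 138]
  YnoIII CATCAATC/0: at [1, 78, 110] ⇒ [1, 78, 110]
  GruV TAGGG/2: at [9, 21, 47] ⇒ [11, 23, 49]

Pooled cuts: [1, 11, 20, 23, 39, 49, 59, 75, 78, 97, 110, 128, 138]

Fragment lengths:
  [0,1): 1 bp
  [1,11): 10 bp
  [11,20): 9 bp
  [20,23): 3 bp
  [23,39): 16 bp
  [39,49): 10 bp
  [49,59): 10 bp
  [59,75): 16 bp
  [75,78): 3 bp
  [78,97): 19 bp
  [97,110): 13 bp
  [110,128): 18 bp
  [128,138): 10 bp
  [138,147): 9 bp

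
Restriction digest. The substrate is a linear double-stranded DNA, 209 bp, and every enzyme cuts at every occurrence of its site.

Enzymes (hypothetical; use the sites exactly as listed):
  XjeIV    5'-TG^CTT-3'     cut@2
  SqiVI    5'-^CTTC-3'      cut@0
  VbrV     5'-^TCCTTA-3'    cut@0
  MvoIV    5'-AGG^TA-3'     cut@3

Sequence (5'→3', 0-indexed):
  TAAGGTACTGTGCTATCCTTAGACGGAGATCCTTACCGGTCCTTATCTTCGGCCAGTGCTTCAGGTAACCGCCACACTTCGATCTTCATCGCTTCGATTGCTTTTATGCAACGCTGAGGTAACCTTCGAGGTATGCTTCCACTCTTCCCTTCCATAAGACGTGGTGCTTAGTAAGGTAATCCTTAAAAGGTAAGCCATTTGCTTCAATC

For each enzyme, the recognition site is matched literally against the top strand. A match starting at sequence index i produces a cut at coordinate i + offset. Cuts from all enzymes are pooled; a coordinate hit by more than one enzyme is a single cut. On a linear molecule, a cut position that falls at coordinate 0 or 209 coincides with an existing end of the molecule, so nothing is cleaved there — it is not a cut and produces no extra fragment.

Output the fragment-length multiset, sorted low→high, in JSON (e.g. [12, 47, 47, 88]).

Scan for sites:
  XjeIV TGCTT/2: at [56, 98, 133, 164, 199] ⇒ [58, 100, 135, 166, 201]
  SqiVI CTTC/0: at [46, 58, 76, 83, 91, 123, 135, 143, 148, 201] ⇒ [46, 58, 76, 83, 91, 123, 135, 143, 148, 201]
  VbrV TCCTTA/0: at [15, 29, 39, 179] ⇒ [15, 29, 39, 179]
  MvoIV AGGTA/3: at [2, 62, 116, 128, 173, 187] ⇒ [5, 65, 119, 131, 176, 190]

Pooled cuts: [5, 15, 29, 39, 46, 58, 65, 76, 83, 91, 100, 119, 123, 131, 135, 143, 148, 166, 176, 179, 190, 201]

Fragments:
  [0,5): 5 bp
  [5,15): 10 bp
  [15,29): 14 bp
  [29,39): 10 bp
  [39,46): 7 bp
  [46,58): 12 bp
  [58,65): 7 bp
  [65,76): 11 bp
  [76,83): 7 bp
  [83,91): 8 bp
  [91,100): 9 bp
  [100,119): 19 bp
  [119,123): 4 bp
  [123,131): 8 bp
  [131,135): 4 bp
  [135,143): 8 bp
  [143,148): 5 bp
  [148,166): 18 bp
  [166,176): 10 bp
  [176,179): 3 bp
  [179,190): 11 bp
  [190,201): 11 bp
  [201,209): 8 bp

[3,4,4,5,5,7,7,7,8,8,8,8,9,10,10,10,11,11,11,12,14,18,19]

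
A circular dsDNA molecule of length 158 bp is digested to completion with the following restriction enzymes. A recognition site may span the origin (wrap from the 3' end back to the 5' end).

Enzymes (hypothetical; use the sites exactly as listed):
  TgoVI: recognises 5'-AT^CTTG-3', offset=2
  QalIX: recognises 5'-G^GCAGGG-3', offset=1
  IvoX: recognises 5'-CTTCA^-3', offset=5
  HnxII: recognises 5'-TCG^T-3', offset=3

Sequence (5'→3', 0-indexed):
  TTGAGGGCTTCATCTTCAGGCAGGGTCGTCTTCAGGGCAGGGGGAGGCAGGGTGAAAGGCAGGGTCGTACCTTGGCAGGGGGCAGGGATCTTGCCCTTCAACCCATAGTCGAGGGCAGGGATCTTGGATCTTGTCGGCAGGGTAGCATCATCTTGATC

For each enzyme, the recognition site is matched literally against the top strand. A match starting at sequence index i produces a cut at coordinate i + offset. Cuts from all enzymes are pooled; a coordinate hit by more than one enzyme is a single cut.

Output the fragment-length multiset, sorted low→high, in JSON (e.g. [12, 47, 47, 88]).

[1,2,6,6,6,7,7,7,7,8,8,9,9,10,11,12,13,14,15]

Per-enzyme occurrences:
  TgoVI ATCTTG/2: at [87, 120, 127, 149, 155] ⇒ [89, 122, 129, 151, 157]
  QalIX GGCAGGG/1: at [18, 35, 45, 57, 73, 80, 113, 135] ⇒ [19, 36, 46, 58, 74, 81, 114, 136]
  IvoX CTTCA/5: at [7, 13, 29, 95] ⇒ [12, 18, 34, 100]
  HnxII TCGT/3: at [25, 64] ⇒ [28, 67]

Pooled cuts: [12, 18, 19, 28, 34, 36, 46, 58, 67, 74, 81, 89, 100, 114, 122, 129, 136, 151, 157]

Fragment lengths:
  12→18: 6 bp
  18→19: 1 bp
  19→28: 9 bp
  28→34: 6 bp
  34→36: 2 bp
  36→46: 10 bp
  46→58: 12 bp
  58→67: 9 bp
  67→74: 7 bp
  74→81: 7 bp
  81→89: 8 bp
  89→100: 11 bp
  100→114: 14 bp
  114→122: 8 bp
  122→129: 7 bp
  129→136: 7 bp
  136→151: 15 bp
  151→157: 6 bp
  157→12 (wrap): 158-157+12 = 13 bp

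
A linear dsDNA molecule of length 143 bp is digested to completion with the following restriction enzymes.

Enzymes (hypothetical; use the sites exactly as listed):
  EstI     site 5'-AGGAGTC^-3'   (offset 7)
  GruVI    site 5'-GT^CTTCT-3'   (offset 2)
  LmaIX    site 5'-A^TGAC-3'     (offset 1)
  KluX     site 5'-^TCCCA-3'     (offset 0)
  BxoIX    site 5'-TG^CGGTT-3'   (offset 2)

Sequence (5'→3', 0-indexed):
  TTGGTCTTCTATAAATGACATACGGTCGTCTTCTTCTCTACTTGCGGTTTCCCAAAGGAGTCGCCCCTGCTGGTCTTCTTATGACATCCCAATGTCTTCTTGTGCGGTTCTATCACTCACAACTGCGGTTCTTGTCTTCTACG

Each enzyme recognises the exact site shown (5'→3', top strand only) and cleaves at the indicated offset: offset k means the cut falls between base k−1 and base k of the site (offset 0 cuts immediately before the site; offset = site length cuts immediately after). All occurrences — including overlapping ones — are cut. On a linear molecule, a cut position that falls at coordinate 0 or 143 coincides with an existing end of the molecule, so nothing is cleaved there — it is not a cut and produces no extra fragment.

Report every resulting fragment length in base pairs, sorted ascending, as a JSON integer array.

[5,5,5,7,8,9,9,10,10,12,13,14,15,21]

Scan for sites:
  EstI AGGAGTC/7: at [55] ⇒ [62]
  GruVI GTCTTCT/2: at [3, 27, 72, 93, 133] ⇒ [5, 29, 74, 95, 135]
  LmaIX ATGAC/1: at [14, 80] ⇒ [15, 81]
  KluX TCCCA/0: at [49, 86] ⇒ [49, 86]
  BxoIX TGCGGTT/2: at [42, 102, 123] ⇒ [44, 104, 125]

Pooled cuts: [5, 15, 29, 44, 49, 62, 74, 81, 86, 95, 104, 125, 135]

Fragment lengths:
  [0,5): 5 bp
  [5,15): 10 bp
  [15,29): 14 bp
  [29,44): 15 bp
  [44,49): 5 bp
  [49,62): 13 bp
  [62,74): 12 bp
  [74,81): 7 bp
  [81,86): 5 bp
  [86,95): 9 bp
  [95,104): 9 bp
  [104,125): 21 bp
  [125,135): 10 bp
  [135,143): 8 bp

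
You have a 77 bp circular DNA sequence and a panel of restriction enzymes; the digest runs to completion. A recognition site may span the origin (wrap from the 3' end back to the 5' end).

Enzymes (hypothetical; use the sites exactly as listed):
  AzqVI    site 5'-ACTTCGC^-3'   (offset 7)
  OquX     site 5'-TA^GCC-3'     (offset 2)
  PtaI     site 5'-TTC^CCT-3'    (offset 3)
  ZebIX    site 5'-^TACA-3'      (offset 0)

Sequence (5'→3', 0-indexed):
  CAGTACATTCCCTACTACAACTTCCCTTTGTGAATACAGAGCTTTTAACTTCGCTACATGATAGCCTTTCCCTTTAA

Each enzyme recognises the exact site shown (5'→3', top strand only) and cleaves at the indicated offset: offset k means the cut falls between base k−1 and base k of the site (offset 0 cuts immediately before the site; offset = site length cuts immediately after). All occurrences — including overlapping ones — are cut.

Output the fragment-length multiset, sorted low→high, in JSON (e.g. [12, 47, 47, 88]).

Per-enzyme occurrences:
  AzqVI (ACTTCGC, off=7): starts [47] → cuts [54]
  OquX (TAGCC, off=2): starts [61] → cuts [63]
  PtaI (TTCCCT, off=3): starts [7, 21, 67] → cuts [10, 24, 70]
  ZebIX (TACA, off=0): starts [3, 15, 34, 54] → cuts [3, 15, 34, 54]

All cut coordinates (distinct, sorted): [3, 10, 15, 24, 34, 54, 63, 70]

Fragments:
  3→10: 7 bp
  10→15: 5 bp
  15→24: 9 bp
  24→34: 10 bp
  34→54: 20 bp
  54→63: 9 bp
  63→70: 7 bp
  70→3 (wrap): 77-70+3 = 10 bp

[5,7,7,9,9,10,10,20]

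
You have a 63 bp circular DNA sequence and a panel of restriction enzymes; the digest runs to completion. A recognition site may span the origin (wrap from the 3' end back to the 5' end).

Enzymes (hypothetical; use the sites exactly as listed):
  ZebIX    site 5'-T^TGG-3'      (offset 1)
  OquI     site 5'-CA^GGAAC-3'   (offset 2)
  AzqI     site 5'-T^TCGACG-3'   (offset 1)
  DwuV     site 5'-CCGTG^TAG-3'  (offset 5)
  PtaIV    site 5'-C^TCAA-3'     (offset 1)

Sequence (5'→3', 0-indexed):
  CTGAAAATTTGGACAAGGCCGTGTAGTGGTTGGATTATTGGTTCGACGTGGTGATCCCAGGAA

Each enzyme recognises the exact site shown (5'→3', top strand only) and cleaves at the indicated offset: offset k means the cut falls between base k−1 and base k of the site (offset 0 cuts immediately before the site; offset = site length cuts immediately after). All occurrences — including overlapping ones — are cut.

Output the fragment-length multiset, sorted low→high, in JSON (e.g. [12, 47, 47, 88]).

[4,7,8,13,14,17]

Per-enzyme occurrences:
  ZebIX TTGG/1: at [8, 29, 37] ⇒ [9, 30, 38]
  OquI CAGGAAC/2: at [57] ⇒ [59]
  AzqI TTCGACG/1: at [41] ⇒ [42]
  DwuV CCGTGTAG/5: at [18] ⇒ [23]
  PtaIV (CTCAA, off=1): no sites

Pooled cuts: [9, 23, 30, 38, 42, 59]

Fragment lengths:
  9→23: 14 bp
  23→30: 7 bp
  30→38: 8 bp
  38→42: 4 bp
  42→59: 17 bp
  59→9 (wrap): 63-59+9 = 13 bp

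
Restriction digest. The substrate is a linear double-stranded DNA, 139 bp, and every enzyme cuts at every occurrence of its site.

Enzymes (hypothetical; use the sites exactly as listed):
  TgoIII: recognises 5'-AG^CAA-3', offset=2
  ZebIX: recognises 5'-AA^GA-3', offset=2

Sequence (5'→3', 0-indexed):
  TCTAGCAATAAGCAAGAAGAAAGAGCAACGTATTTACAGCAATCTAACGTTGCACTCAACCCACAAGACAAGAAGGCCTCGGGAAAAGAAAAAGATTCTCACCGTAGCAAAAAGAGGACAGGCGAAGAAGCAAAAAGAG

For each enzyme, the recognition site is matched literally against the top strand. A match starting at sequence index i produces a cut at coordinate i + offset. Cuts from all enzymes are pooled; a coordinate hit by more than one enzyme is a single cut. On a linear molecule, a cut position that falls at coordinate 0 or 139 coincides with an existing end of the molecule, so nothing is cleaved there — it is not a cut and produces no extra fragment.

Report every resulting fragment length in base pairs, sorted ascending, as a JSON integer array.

[3,3,3,3,4,4,5,5,6,6,6,7,13,14,14,16,27]

Scan for sites:
  TgoIII (AGCAA, off=2): starts [3, 10, 23, 37, 105, 128] → cuts [5, 12, 25, 39, 107, 130]
  ZebIX (AAGA, off=2): starts [13, 16, 20, 64, 69, 85, 91, 111, 124, 134] → cuts [15, 18, 22, 66, 71, 87, 93, 113, 126, 136]

All cut coordinates (distinct, sorted): [5, 12, 15, 18, 22, 25, 39, 66, 71, 87, 93, 107, 113, 126, 130, 136]

Fragment lengths:
  [0,5): 5 bp
  [5,12): 7 bp
  [12,15): 3 bp
  [15,18): 3 bp
  [18,22): 4 bp
  [22,25): 3 bp
  [25,39): 14 bp
  [39,66): 27 bp
  [66,71): 5 bp
  [71,87): 16 bp
  [87,93): 6 bp
  [93,107): 14 bp
  [107,113): 6 bp
  [113,126): 13 bp
  [126,130): 4 bp
  [130,136): 6 bp
  [136,139): 3 bp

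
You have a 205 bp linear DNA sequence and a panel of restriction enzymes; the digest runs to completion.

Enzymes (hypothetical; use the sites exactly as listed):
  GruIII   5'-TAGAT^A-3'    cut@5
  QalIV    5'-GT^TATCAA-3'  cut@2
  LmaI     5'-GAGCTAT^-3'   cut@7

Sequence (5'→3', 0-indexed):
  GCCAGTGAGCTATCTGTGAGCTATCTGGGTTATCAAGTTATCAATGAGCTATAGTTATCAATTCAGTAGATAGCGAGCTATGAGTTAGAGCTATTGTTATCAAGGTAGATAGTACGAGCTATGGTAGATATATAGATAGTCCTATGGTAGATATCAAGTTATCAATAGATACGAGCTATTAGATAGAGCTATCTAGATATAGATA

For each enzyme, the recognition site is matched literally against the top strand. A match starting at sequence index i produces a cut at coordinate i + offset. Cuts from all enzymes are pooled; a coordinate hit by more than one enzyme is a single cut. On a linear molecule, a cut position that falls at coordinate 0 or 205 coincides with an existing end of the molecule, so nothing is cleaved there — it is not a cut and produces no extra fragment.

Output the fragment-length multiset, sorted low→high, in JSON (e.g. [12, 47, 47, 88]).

[1,3,3,5,6,6,6,7,7,8,8,8,9,10,11,11,12,13,13,13,14,15,16]

Scan for sites:
  GruIII TAGATA/5: at [66, 105, 124, 132, 147, 165, 179, 193, 199] ⇒ [71, 110, 129, 137, 152, 170, 184, 198, 204]
  QalIV GTTATCAA/2: at [28, 36, 53, 95, 157] ⇒ [30, 38, 55, 97, 159]
  LmaI GAGCTAT/7: at [6, 17, 45, 74, 87, 115, 172, 185] ⇒ [13, 24, 52, 81, 94, 122, 179, 192]

Pooled cuts: [13, 24, 30, 38, 52, 55, 71, 81, 94, 97, 110, 122, 129, 137, 152, 159, 170, 179, 184, 192, 198, 204]

Fragments:
  [0,13): 13 bp
  [13,24): 11 bp
  [24,30): 6 bp
  [30,38): 8 bp
  [38,52): 14 bp
  [52,55): 3 bp
  [55,71): 16 bp
  [71,81): 10 bp
  [81,94): 13 bp
  [94,97): 3 bp
  [97,110): 13 bp
  [110,122): 12 bp
  [122,129): 7 bp
  [129,137): 8 bp
  [137,152): 15 bp
  [152,159): 7 bp
  [159,170): 11 bp
  [170,179): 9 bp
  [179,184): 5 bp
  [184,192): 8 bp
  [192,198): 6 bp
  [198,204): 6 bp
  [204,205): 1 bp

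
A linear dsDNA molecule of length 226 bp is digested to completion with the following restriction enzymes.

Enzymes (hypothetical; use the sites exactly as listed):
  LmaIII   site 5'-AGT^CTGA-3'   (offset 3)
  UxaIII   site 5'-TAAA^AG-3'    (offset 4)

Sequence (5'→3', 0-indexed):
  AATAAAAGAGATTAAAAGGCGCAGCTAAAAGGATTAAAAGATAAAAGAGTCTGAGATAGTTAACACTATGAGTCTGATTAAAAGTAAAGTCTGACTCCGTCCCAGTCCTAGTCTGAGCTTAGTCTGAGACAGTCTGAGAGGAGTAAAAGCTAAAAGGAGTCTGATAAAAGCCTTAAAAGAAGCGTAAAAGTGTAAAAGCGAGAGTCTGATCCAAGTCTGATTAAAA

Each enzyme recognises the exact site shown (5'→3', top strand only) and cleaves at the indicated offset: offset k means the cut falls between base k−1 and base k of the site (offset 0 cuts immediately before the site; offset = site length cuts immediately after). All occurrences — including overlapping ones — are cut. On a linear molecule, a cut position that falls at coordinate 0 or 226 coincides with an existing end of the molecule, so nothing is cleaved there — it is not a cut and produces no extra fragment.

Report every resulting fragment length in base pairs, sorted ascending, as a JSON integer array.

[5,6,6,7,7,8,8,8,9,9,9,9,10,10,10,11,11,11,13,14,22,23]

Per-enzyme occurrences:
  LmaIII (AGTCTGA, off=3): starts [47, 70, 87, 109, 120, 130, 157, 202, 213] → cuts [50, 73, 90, 112, 123, 133, 160, 205, 216]
  UxaIII (TAAAAG, off=4): starts [2, 12, 25, 34, 41, 78, 143, 150, 164, 173, 184, 192] → cuts [6, 16, 29, 38, 45, 82, 147, 154, 168, 177, 188, 196]

Pooled cuts: [6, 16, 29, 38, 45, 50, 73, 82, 90, 112, 123, 133, 147, 154, 160, 168, 177, 188, 196, 205, 216]

Fragments:
  [0,6): 6 bp
  [6,16): 10 bp
  [16,29): 13 bp
  [29,38): 9 bp
  [38,45): 7 bp
  [45,50): 5 bp
  [50,73): 23 bp
  [73,82): 9 bp
  [82,90): 8 bp
  [90,112): 22 bp
  [112,123): 11 bp
  [123,133): 10 bp
  [133,147): 14 bp
  [147,154): 7 bp
  [154,160): 6 bp
  [160,168): 8 bp
  [168,177): 9 bp
  [177,188): 11 bp
  [188,196): 8 bp
  [196,205): 9 bp
  [205,216): 11 bp
  [216,226): 10 bp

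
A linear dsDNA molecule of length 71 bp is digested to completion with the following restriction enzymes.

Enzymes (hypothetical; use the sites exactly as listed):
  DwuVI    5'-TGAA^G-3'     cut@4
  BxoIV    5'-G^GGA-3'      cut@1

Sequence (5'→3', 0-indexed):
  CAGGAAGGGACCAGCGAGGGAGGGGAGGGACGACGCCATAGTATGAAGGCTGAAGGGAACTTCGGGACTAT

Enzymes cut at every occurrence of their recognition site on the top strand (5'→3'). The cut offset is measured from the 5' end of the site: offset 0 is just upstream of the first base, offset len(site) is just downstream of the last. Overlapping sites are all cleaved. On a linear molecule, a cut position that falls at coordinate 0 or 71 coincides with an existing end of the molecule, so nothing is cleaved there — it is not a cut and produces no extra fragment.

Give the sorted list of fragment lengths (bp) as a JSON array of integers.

Per-enzyme occurrences:
  DwuVI (TGAAG, off=4): starts [43, 50] → cuts [47, 54]
  BxoIV (GGGA, off=1): starts [6, 17, 22, 26, 54, 63] → cuts [7, 18, 23, 27, 55, 64]

Pooled cuts: [7, 18, 23, 27, 47, 54, 55, 64]

Fragment lengths:
  [0,7): 7 bp
  [7,18): 11 bp
  [18,23): 5 bp
  [23,27): 4 bp
  [27,47): 20 bp
  [47,54): 7 bp
  [54,55): 1 bp
  [55,64): 9 bp
  [64,71): 7 bp

[1,4,5,7,7,7,9,11,20]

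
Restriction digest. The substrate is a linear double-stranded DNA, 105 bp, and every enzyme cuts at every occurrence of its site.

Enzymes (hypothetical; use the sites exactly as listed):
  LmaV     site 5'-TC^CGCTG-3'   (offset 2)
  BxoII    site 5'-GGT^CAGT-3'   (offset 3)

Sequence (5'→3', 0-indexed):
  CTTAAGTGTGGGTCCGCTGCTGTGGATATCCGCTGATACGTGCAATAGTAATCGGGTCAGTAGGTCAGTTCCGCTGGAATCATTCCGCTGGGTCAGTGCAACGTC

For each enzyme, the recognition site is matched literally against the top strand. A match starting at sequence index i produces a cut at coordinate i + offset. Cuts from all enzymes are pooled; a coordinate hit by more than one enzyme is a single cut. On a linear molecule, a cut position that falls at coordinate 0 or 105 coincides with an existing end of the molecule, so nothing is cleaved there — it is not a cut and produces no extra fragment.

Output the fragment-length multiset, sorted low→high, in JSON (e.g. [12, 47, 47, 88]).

[6,8,8,12,14,14,16,27]

Per-enzyme occurrences:
  LmaV (TCCGCTG, off=2): starts [12, 28, 69, 83] → cuts [14, 30, 71, 85]
  BxoII (GGTCAGT, off=3): starts [54, 62, 90] → cuts [57, 65, 93]

Pooled cuts: [14, 30, 57, 65, 71, 85, 93]

Fragment lengths:
  [0,14): 14 bp
  [14,30): 16 bp
  [30,57): 27 bp
  [57,65): 8 bp
  [65,71): 6 bp
  [71,85): 14 bp
  [85,93): 8 bp
  [93,105): 12 bp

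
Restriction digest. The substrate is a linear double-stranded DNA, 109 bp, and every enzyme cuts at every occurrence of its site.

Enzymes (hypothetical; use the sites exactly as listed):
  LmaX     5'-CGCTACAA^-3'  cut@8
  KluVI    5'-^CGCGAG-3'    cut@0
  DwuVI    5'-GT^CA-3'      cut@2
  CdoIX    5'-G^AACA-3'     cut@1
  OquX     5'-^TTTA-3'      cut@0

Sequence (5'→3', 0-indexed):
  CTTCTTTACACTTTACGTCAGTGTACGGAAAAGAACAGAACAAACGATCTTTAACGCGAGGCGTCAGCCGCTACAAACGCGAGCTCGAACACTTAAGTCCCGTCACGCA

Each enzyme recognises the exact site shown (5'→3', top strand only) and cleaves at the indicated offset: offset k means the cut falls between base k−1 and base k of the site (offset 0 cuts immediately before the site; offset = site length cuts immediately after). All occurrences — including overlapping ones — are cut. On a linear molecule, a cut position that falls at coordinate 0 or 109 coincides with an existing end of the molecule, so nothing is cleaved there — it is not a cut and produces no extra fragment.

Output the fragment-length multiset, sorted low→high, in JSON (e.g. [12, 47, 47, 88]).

Per-enzyme occurrences:
  LmaX CGCTACAA/8: at [68] ⇒ [76]
  KluVI CGCGAG/0: at [54, 77] ⇒ [54, 77]
  DwuVI GTCA/2: at [16, 62, 101] ⇒ [18, 64, 103]
  CdoIX GAACA/1: at [32, 37, 86] ⇒ [33, 38, 87]
  OquX TTTA/0: at [4, 11, 49] ⇒ [4, 11, 49]

All cut coordinates (distinct, sorted): [4, 11, 18, 33, 38, 49, 54, 64, 76, 77, 87, 103]

Fragment lengths:
  [0,4): 4 bp
  [4,11): 7 bp
  [11,18): 7 bp
  [18,33): 15 bp
  [33,38): 5 bp
  [38,49): 11 bp
  [49,54): 5 bp
  [54,64): 10 bp
  [64,76): 12 bp
  [76,77): 1 bp
  [77,87): 10 bp
  [87,103): 16 bp
  [103,109): 6 bp

[1,4,5,5,6,7,7,10,10,11,12,15,16]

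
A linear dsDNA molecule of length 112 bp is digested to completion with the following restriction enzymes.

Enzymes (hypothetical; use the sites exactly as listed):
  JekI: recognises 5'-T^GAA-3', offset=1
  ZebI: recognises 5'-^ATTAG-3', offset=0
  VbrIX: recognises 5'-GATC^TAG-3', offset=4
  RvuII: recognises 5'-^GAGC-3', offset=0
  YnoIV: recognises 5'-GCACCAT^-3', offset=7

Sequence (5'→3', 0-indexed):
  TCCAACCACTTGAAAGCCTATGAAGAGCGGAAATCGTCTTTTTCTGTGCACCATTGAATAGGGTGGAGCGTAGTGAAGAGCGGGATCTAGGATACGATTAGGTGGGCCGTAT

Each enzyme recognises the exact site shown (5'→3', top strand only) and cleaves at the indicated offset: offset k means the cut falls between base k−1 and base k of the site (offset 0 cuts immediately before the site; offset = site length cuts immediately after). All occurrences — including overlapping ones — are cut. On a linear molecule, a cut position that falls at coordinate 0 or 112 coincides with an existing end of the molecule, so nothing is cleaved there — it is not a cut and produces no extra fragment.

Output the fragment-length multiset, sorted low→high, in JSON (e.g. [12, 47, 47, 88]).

[1,3,3,9,9,10,10,10,11,16,30]

Site scan:
  JekI (TGAA, off=1): starts [10, 20, 54, 73] → cuts [11, 21, 55, 74]
  ZebI (ATTAG, off=0): starts [96] → cuts [96]
  VbrIX (GATCTAG, off=4): starts [83] → cuts [87]
  RvuII (GAGC, off=0): starts [24, 65, 77] → cuts [24, 65, 77]
  YnoIV (GCACCAT, off=7): starts [47] → cuts [54]

Pooled cuts: [11, 21, 24, 54, 55, 65, 74, 77, 87, 96]

Fragments:
  [0,11): 11 bp
  [11,21): 10 bp
  [21,24): 3 bp
  [24,54): 30 bp
  [54,55): 1 bp
  [55,65): 10 bp
  [65,74): 9 bp
  [74,77): 3 bp
  [77,87): 10 bp
  [87,96): 9 bp
  [96,112): 16 bp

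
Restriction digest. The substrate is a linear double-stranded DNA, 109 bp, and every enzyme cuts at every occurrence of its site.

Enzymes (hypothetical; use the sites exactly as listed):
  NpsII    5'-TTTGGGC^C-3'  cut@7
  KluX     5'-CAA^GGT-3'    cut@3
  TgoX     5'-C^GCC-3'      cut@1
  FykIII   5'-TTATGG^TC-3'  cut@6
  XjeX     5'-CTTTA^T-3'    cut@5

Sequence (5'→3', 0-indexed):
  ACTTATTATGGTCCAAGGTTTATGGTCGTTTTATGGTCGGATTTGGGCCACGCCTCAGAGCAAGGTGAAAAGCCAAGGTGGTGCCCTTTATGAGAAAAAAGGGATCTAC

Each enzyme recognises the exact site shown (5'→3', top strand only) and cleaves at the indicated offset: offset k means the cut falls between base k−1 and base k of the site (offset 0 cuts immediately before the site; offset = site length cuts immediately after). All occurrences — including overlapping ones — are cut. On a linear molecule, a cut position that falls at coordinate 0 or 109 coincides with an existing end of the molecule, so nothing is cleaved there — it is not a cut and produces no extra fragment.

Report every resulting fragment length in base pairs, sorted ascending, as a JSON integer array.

[3,5,9,11,11,12,12,13,14,19]

Per-enzyme occurrences:
  NpsII TTTGGGCC/7: at [41] ⇒ [48]
  KluX CAAGGT/3: at [13, 60, 73] ⇒ [16, 63, 76]
  TgoX CGCC/1: at [50] ⇒ [51]
  FykIII TTATGGTC/6: at [5, 19, 30] ⇒ [11, 25, 36]
  XjeX CTTTAT/5: at [85] ⇒ [90]

Pooled cuts: [11, 16, 25, 36, 48, 51, 63, 76, 90]

Fragment lengths:
  [0,11): 11 bp
  [11,16): 5 bp
  [16,25): 9 bp
  [25,36): 11 bp
  [36,48): 12 bp
  [48,51): 3 bp
  [51,63): 12 bp
  [63,76): 13 bp
  [76,90): 14 bp
  [90,109): 19 bp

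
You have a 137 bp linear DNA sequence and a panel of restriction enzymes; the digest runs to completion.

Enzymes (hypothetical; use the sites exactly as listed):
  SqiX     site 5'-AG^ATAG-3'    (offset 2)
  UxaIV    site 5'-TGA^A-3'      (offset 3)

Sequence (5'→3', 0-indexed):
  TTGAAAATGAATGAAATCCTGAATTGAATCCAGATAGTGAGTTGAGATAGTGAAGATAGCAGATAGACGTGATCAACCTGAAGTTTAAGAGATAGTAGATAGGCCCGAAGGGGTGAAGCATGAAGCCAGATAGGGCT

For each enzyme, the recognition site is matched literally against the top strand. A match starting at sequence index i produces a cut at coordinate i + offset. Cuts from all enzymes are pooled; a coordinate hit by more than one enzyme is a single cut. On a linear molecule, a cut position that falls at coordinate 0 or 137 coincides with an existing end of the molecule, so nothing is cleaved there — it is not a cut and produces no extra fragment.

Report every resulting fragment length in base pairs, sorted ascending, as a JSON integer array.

[2,4,4,5,6,6,6,7,7,7,7,8,8,10,13,18,19]

Site scan:
  SqiX AGATAG/2: at [31, 44, 53, 60, 89, 96, 127] ⇒ [33, 46, 55, 62, 91, 98, 129]
  UxaIV TGAA/3: at [1, 7, 11, 19, 24, 50, 78, 113, 120] ⇒ [4, 10, 14, 22, 27, 53, 81, 116, 123]

All cut coordinates (distinct, sorted): [4, 10, 14, 22, 27, 33, 46, 53, 55, 62, 81, 91, 98, 116, 123, 129]

Fragment lengths:
  [0,4): 4 bp
  [4,10): 6 bp
  [10,14): 4 bp
  [14,22): 8 bp
  [22,27): 5 bp
  [27,33): 6 bp
  [33,46): 13 bp
  [46,53): 7 bp
  [53,55): 2 bp
  [55,62): 7 bp
  [62,81): 19 bp
  [81,91): 10 bp
  [91,98): 7 bp
  [98,116): 18 bp
  [116,123): 7 bp
  [123,129): 6 bp
  [129,137): 8 bp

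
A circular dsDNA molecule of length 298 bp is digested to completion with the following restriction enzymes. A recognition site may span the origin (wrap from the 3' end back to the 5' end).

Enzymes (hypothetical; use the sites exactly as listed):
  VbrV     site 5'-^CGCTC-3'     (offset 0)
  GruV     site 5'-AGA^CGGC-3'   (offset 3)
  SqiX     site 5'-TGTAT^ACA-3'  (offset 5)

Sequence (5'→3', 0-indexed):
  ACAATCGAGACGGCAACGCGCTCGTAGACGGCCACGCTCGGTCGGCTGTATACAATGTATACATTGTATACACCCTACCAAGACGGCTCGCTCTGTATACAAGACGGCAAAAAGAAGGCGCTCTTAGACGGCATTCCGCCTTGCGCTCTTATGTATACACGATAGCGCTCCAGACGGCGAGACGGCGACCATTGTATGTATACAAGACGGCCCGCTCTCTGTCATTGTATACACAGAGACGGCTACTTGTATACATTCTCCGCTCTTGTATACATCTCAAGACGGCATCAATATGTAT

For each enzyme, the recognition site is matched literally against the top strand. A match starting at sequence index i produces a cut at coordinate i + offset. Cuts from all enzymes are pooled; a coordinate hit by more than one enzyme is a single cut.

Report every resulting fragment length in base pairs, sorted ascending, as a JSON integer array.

Scan for sites:
  VbrV (CGCTC, off=0): starts [18, 34, 88, 118, 143, 165, 212, 260] → cuts [18, 34, 88, 118, 143, 165, 212, 260]
  GruV (AGACGGC, off=3): starts [7, 25, 80, 101, 125, 171, 179, 204, 236, 279] → cuts [10, 28, 83, 104, 128, 174, 182, 207, 239, 282]
  SqiX (TGTATACA, off=5): starts [46, 55, 64, 93, 151, 196, 225, 247, 266, 293] → cuts [0, 51, 60, 69, 98, 156, 201, 230, 252, 271]

Pooled cuts: [0, 10, 18, 28, 34, 51, 60, 69, 83, 88, 98, 104, 118, 128, 143, 156, 165, 174, 182, 201, 207, 212, 230, 239, 252, 260, 271, 282]

Fragments:
  0→10: 10 bp
  10→18: 8 bp
  18→28: 10 bp
  28→34: 6 bp
  34→51: 17 bp
  51→60: 9 bp
  60→69: 9 bp
  69→83: 14 bp
  83→88: 5 bp
  88→98: 10 bp
  98→104: 6 bp
  104→118: 14 bp
  118→128: 10 bp
  128→143: 15 bp
  143→156: 13 bp
  156→165: 9 bp
  165→174: 9 bp
  174→182: 8 bp
  182→201: 19 bp
  201→207: 6 bp
  207→212: 5 bp
  212→230: 18 bp
  230→239: 9 bp
  239→252: 13 bp
  252→260: 8 bp
  260→271: 11 bp
  271→282: 11 bp
  282→0 (wrap): 298-282+0 = 16 bp

[5,5,6,6,6,8,8,8,9,9,9,9,9,10,10,10,10,11,11,13,13,14,14,15,16,17,18,19]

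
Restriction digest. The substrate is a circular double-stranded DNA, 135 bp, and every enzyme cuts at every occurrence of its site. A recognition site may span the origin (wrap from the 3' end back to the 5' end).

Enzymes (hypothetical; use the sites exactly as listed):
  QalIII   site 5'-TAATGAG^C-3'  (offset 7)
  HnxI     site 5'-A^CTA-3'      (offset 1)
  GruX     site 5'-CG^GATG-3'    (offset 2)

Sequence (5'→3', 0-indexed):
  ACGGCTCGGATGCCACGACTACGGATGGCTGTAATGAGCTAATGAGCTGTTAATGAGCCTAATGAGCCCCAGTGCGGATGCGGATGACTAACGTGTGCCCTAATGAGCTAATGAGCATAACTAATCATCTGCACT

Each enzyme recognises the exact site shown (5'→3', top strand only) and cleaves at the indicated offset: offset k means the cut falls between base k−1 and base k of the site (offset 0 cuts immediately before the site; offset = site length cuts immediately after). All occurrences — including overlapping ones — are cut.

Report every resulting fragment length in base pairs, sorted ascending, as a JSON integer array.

[5,5,5,6,8,8,9,10,10,10,11,13,15,20]

Scan for sites:
  QalIII TAATGAGC/7: at [31, 39, 50, 59, 100, 108] ⇒ [38, 46, 57, 66, 107, 115]
  HnxI ACTA/1: at [17, 86, 119, 132] ⇒ [18, 87, 120, 133]
  GruX CGGATG/2: at [6, 21, 74, 80] ⇒ [8, 23, 76, 82]

All cut coordinates (distinct, sorted): [8, 18, 23, 38, 46, 57, 66, 76, 82, 87, 107, 115, 120, 133]

Fragments:
  8→18: 10 bp
  18→23: 5 bp
  23→38: 15 bp
  38→46: 8 bp
  46→57: 11 bp
  57→66: 9 bp
  66→76: 10 bp
  76→82: 6 bp
  82→87: 5 bp
  87→107: 20 bp
  107→115: 8 bp
  115→120: 5 bp
  120→133: 13 bp
  133→8 (wrap): 135-133+8 = 10 bp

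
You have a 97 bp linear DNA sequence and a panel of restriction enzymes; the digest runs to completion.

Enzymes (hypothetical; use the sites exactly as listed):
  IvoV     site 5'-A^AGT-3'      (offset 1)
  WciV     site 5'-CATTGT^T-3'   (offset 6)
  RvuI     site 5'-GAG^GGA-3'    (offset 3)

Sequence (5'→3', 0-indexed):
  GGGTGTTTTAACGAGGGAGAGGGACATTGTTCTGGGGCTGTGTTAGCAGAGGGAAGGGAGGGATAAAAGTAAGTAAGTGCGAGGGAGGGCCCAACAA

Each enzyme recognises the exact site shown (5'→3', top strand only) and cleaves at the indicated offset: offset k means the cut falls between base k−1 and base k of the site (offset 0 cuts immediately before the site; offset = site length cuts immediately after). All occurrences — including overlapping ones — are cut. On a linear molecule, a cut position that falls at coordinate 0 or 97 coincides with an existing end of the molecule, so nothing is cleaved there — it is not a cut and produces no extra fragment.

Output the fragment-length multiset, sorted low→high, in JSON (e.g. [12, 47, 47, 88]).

Site scan:
  IvoV (AAGT, off=1): starts [66, 70, 74] → cuts [67, 71, 75]
  WciV (CATTGTT, off=6): starts [24] → cuts [30]
  RvuI (GAGGGA, off=3): starts [12, 18, 48, 57, 80] → cuts [15, 21, 51, 60, 83]

All cut coordinates (distinct, sorted): [15, 21, 30, 51, 60, 67, 71, 75, 83]

Fragment lengths:
  [0,15): 15 bp
  [15,21): 6 bp
  [21,30): 9 bp
  [30,51): 21 bp
  [51,60): 9 bp
  [60,67): 7 bp
  [67,71): 4 bp
  [71,75): 4 bp
  [75,83): 8 bp
  [83,97): 14 bp

[4,4,6,7,8,9,9,14,15,21]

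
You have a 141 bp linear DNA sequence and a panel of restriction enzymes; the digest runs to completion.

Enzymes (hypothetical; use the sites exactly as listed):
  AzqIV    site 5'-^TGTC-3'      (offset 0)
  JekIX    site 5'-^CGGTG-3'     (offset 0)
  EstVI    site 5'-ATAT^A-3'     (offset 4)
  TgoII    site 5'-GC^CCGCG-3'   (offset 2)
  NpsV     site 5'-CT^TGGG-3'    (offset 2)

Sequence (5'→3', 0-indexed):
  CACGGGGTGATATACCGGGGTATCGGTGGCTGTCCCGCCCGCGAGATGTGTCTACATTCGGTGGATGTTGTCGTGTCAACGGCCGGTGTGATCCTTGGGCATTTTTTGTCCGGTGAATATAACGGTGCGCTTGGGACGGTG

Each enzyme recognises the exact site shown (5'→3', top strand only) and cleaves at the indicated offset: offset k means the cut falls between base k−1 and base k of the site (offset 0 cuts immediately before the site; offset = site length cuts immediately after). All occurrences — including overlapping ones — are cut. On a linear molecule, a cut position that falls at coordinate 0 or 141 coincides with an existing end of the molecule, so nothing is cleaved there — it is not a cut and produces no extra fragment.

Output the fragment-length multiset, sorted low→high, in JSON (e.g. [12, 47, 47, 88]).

Scan for sites:
  AzqIV TGTC/0: at [30, 48, 68, 73, 106] ⇒ [30, 48, 68, 73, 106]
  JekIX CGGTG/0: at [23, 58, 83, 110, 122, 136] ⇒ [23, 58, 83, 110, 122, 136]
  EstVI ATATA/4: at [9, 116] ⇒ [13, 120]
  TgoII GCCCGCG/2: at [36] ⇒ [38]
  NpsV CTTGGG/2: at [93, 129] ⇒ [95, 131]

Pooled cuts: [13, 23, 30, 38, 48, 58, 68, 73, 83, 95, 106, 110, 120, 122, 131, 136]

Fragment lengths:
  [0,13): 13 bp
  [13,23): 10 bp
  [23,30): 7 bp
  [30,38): 8 bp
  [38,48): 10 bp
  [48,58): 10 bp
  [58,68): 10 bp
  [68,73): 5 bp
  [73,83): 10 bp
  [83,95): 12 bp
  [95,106): 11 bp
  [106,110): 4 bp
  [110,120): 10 bp
  [120,122): 2 bp
  [122,131): 9 bp
  [131,136): 5 bp
  [136,141): 5 bp

[2,4,5,5,5,7,8,9,10,10,10,10,10,10,11,12,13]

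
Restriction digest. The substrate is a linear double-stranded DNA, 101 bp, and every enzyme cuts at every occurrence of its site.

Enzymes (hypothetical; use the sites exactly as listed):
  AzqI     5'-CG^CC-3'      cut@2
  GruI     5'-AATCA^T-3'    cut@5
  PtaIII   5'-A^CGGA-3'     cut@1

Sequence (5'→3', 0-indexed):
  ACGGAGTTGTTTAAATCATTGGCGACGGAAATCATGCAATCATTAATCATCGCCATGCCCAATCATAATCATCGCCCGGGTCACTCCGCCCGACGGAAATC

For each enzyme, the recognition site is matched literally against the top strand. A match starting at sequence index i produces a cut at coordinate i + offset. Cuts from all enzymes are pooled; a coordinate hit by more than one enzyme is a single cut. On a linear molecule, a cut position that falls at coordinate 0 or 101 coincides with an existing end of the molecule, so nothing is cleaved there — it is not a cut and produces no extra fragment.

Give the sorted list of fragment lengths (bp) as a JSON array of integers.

[1,3,3,5,6,7,7,8,8,9,13,14,17]

Scan for sites:
  AzqI CGCC/2: at [50, 72, 86] ⇒ [52, 74, 88]
  GruI AATCAT/5: at [13, 29, 37, 44, 60, 66] ⇒ [18, 34, 42, 49, 65, 71]
  PtaIII ACGGA/1: at [0, 24, 92] ⇒ [1, 25, 93]

Pooled cuts: [1, 18, 25, 34, 42, 49, 52, 65, 71, 74, 88, 93]

Fragment lengths:
  [0,1): 1 bp
  [1,18): 17 bp
  [18,25): 7 bp
  [25,34): 9 bp
  [34,42): 8 bp
  [42,49): 7 bp
  [49,52): 3 bp
  [52,65): 13 bp
  [65,71): 6 bp
  [71,74): 3 bp
  [74,88): 14 bp
  [88,93): 5 bp
  [93,101): 8 bp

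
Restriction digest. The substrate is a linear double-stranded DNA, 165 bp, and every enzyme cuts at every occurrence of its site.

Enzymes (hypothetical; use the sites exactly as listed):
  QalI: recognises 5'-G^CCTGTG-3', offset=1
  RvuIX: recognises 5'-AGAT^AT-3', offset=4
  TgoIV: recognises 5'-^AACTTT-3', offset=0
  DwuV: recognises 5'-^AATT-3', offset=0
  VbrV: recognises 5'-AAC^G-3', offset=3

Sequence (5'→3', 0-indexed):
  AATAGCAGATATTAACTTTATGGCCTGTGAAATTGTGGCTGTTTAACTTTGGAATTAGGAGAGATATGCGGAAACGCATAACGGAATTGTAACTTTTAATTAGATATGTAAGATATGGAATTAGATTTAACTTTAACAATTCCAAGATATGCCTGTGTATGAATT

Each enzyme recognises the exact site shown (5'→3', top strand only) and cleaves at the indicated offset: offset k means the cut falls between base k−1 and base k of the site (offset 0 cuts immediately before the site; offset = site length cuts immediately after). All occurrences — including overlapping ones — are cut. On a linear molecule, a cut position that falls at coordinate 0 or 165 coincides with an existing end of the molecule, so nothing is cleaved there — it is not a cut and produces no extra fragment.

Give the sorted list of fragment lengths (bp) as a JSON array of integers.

Site scan:
  QalI (GCCTGTG, off=1): starts [22, 150] → cuts [23, 151]
  RvuIX (AGATAT, off=4): starts [6, 61, 101, 110, 144] → cuts [10, 65, 105, 114, 148]
  TgoIV (AACTTT, off=0): starts [13, 44, 90, 128] → cuts [13, 44, 90, 128]
  DwuV (AATT, off=0): starts [30, 52, 84, 97, 118, 137, 161] → cuts [30, 52, 84, 97, 118, 137, 161]
  VbrV (AACG, off=3): starts [72, 79] → cuts [75, 82]

All cut coordinates (distinct, sorted): [10, 13, 23, 30, 44, 52, 65, 75, 82, 84, 90, 97, 105, 114, 118, 128, 137, 148, 151, 161]

Fragment lengths:
  [0,10): 10 bp
  [10,13): 3 bp
  [13,23): 10 bp
  [23,30): 7 bp
  [30,44): 14 bp
  [44,52): 8 bp
  [52,65): 13 bp
  [65,75): 10 bp
  [75,82): 7 bp
  [82,84): 2 bp
  [84,90): 6 bp
  [90,97): 7 bp
  [97,105): 8 bp
  [105,114): 9 bp
  [114,118): 4 bp
  [118,128): 10 bp
  [128,137): 9 bp
  [137,148): 11 bp
  [148,151): 3 bp
  [151,161): 10 bp
  [161,165): 4 bp

[2,3,3,4,4,6,7,7,7,8,8,9,9,10,10,10,10,10,11,13,14]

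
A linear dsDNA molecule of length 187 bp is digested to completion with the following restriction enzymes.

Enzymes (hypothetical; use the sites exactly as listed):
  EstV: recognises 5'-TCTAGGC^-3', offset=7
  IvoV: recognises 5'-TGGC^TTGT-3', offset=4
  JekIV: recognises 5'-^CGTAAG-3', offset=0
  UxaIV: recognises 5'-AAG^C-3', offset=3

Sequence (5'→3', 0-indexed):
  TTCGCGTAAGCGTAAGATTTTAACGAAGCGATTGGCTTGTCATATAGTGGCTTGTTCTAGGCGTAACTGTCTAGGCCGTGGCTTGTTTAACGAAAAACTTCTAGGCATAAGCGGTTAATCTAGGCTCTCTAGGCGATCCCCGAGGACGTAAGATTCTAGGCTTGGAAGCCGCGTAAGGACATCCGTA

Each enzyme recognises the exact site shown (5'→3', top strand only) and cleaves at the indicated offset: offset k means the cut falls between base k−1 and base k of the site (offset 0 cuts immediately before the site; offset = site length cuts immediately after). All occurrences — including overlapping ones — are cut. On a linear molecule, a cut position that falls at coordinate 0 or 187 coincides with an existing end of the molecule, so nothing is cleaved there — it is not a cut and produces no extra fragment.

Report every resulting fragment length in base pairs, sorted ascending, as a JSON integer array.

Site scan:
  EstV (TCTAGGC, off=7): starts [55, 69, 99, 118, 127, 154] → cuts [62, 76, 106, 125, 134, 161]
  IvoV (TGGCTTGT, off=4): starts [32, 47, 78] → cuts [36, 51, 82]
  JekIV (CGTAAG, off=0): starts [4, 10, 146, 171] → cuts [4, 10, 146, 171]
  UxaIV (AAGC, off=3): starts [7, 25, 108, 165] → cuts [10, 28, 111, 168]

Pooled cuts: [4, 10, 28, 36, 51, 62, 76, 82, 106, 111, 125, 134, 146, 161, 168, 171]

Fragment lengths:
  [0,4): 4 bp
  [4,10): 6 bp
  [10,28): 18 bp
  [28,36): 8 bp
  [36,51): 15 bp
  [51,62): 11 bp
  [62,76): 14 bp
  [76,82): 6 bp
  [82,106): 24 bp
  [106,111): 5 bp
  [111,125): 14 bp
  [125,134): 9 bp
  [134,146): 12 bp
  [146,161): 15 bp
  [161,168): 7 bp
  [168,171): 3 bp
  [171,187): 16 bp

[3,4,5,6,6,7,8,9,11,12,14,14,15,15,16,18,24]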